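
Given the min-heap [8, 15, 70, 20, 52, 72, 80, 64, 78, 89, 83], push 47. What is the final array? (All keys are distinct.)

append 47 at index 11 → [8, 15, 70, 20, 52, 72, 80, 64, 78, 89, 83, 47]
47 < parent 72 at index 5, swap → [8, 15, 70, 20, 52, 47, 80, 64, 78, 89, 83, 72]
47 < parent 70 at index 2, swap → [8, 15, 47, 20, 52, 70, 80, 64, 78, 89, 83, 72]

[8, 15, 47, 20, 52, 70, 80, 64, 78, 89, 83, 72]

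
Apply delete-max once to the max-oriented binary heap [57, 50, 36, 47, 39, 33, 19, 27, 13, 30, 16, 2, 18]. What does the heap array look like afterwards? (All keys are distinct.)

[50, 47, 36, 27, 39, 33, 19, 18, 13, 30, 16, 2]

remove root 57; move last element 18 to root → [18, 50, 36, 47, 39, 33, 19, 27, 13, 30, 16, 2]
18 vs larger child 50 at index 1, swap → [50, 18, 36, 47, 39, 33, 19, 27, 13, 30, 16, 2]
18 vs larger child 47 at index 3, swap → [50, 47, 36, 18, 39, 33, 19, 27, 13, 30, 16, 2]
18 vs larger child 27 at index 7, swap → [50, 47, 36, 27, 39, 33, 19, 18, 13, 30, 16, 2]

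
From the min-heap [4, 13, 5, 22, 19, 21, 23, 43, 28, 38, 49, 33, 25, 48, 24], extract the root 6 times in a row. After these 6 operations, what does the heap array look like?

extract-min #1 returns 4:
  remove root 4; move last element 24 to root → [24, 13, 5, 22, 19, 21, 23, 43, 28, 38, 49, 33, 25, 48]
  24 vs smaller child 5 at index 2, swap → [5, 13, 24, 22, 19, 21, 23, 43, 28, 38, 49, 33, 25, 48]
  24 vs smaller child 21 at index 5, swap → [5, 13, 21, 22, 19, 24, 23, 43, 28, 38, 49, 33, 25, 48]
extract-min #2 returns 5:
  remove root 5; move last element 48 to root → [48, 13, 21, 22, 19, 24, 23, 43, 28, 38, 49, 33, 25]
  48 vs smaller child 13 at index 1, swap → [13, 48, 21, 22, 19, 24, 23, 43, 28, 38, 49, 33, 25]
  48 vs smaller child 19 at index 4, swap → [13, 19, 21, 22, 48, 24, 23, 43, 28, 38, 49, 33, 25]
  48 vs smaller child 38 at index 9, swap → [13, 19, 21, 22, 38, 24, 23, 43, 28, 48, 49, 33, 25]
extract-min #3 returns 13:
  remove root 13; move last element 25 to root → [25, 19, 21, 22, 38, 24, 23, 43, 28, 48, 49, 33]
  25 vs smaller child 19 at index 1, swap → [19, 25, 21, 22, 38, 24, 23, 43, 28, 48, 49, 33]
  25 vs smaller child 22 at index 3, swap → [19, 22, 21, 25, 38, 24, 23, 43, 28, 48, 49, 33]
extract-min #4 returns 19:
  remove root 19; move last element 33 to root → [33, 22, 21, 25, 38, 24, 23, 43, 28, 48, 49]
  33 vs smaller child 21 at index 2, swap → [21, 22, 33, 25, 38, 24, 23, 43, 28, 48, 49]
  33 vs smaller child 23 at index 6, swap → [21, 22, 23, 25, 38, 24, 33, 43, 28, 48, 49]
extract-min #5 returns 21:
  remove root 21; move last element 49 to root → [49, 22, 23, 25, 38, 24, 33, 43, 28, 48]
  49 vs smaller child 22 at index 1, swap → [22, 49, 23, 25, 38, 24, 33, 43, 28, 48]
  49 vs smaller child 25 at index 3, swap → [22, 25, 23, 49, 38, 24, 33, 43, 28, 48]
  49 vs smaller child 28 at index 8, swap → [22, 25, 23, 28, 38, 24, 33, 43, 49, 48]
extract-min #6 returns 22:
  remove root 22; move last element 48 to root → [48, 25, 23, 28, 38, 24, 33, 43, 49]
  48 vs smaller child 23 at index 2, swap → [23, 25, 48, 28, 38, 24, 33, 43, 49]
  48 vs smaller child 24 at index 5, swap → [23, 25, 24, 28, 38, 48, 33, 43, 49]

[23, 25, 24, 28, 38, 48, 33, 43, 49]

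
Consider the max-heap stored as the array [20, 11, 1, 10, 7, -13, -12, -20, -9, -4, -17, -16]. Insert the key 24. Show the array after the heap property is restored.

append 24 at index 12 → [20, 11, 1, 10, 7, -13, -12, -20, -9, -4, -17, -16, 24]
24 > parent -13 at index 5, swap → [20, 11, 1, 10, 7, 24, -12, -20, -9, -4, -17, -16, -13]
24 > parent 1 at index 2, swap → [20, 11, 24, 10, 7, 1, -12, -20, -9, -4, -17, -16, -13]
24 > parent 20 at index 0, swap → [24, 11, 20, 10, 7, 1, -12, -20, -9, -4, -17, -16, -13]

[24, 11, 20, 10, 7, 1, -12, -20, -9, -4, -17, -16, -13]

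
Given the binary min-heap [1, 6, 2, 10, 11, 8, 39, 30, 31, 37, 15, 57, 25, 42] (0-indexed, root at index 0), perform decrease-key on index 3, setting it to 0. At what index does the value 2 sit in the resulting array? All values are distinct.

set index 3 from 10 to 0 → [1, 6, 2, 0, 11, 8, 39, 30, 31, 37, 15, 57, 25, 42]
0 < parent 6 at index 1, swap → [1, 0, 2, 6, 11, 8, 39, 30, 31, 37, 15, 57, 25, 42]
0 < parent 1 at index 0, swap → [0, 1, 2, 6, 11, 8, 39, 30, 31, 37, 15, 57, 25, 42]
resulting array: [0, 1, 2, 6, 11, 8, 39, 30, 31, 37, 15, 57, 25, 42]

2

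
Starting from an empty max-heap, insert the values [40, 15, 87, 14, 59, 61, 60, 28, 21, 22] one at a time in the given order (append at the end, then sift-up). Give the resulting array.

[87, 59, 61, 28, 22, 40, 60, 14, 21, 15]

Insert 40:
  append 40 at index 0 → [40] (no swap needed)
Insert 15:
  append 15 at index 1 → [40, 15] (no swap needed)
Insert 87:
  append 87 at index 2 → [40, 15, 87]
  87 > parent 40 at index 0, swap → [87, 15, 40]
Insert 14:
  append 14 at index 3 → [87, 15, 40, 14] (no swap needed)
Insert 59:
  append 59 at index 4 → [87, 15, 40, 14, 59]
  59 > parent 15 at index 1, swap → [87, 59, 40, 14, 15]
Insert 61:
  append 61 at index 5 → [87, 59, 40, 14, 15, 61]
  61 > parent 40 at index 2, swap → [87, 59, 61, 14, 15, 40]
Insert 60:
  append 60 at index 6 → [87, 59, 61, 14, 15, 40, 60] (no swap needed)
Insert 28:
  append 28 at index 7 → [87, 59, 61, 14, 15, 40, 60, 28]
  28 > parent 14 at index 3, swap → [87, 59, 61, 28, 15, 40, 60, 14]
Insert 21:
  append 21 at index 8 → [87, 59, 61, 28, 15, 40, 60, 14, 21] (no swap needed)
Insert 22:
  append 22 at index 9 → [87, 59, 61, 28, 15, 40, 60, 14, 21, 22]
  22 > parent 15 at index 4, swap → [87, 59, 61, 28, 22, 40, 60, 14, 21, 15]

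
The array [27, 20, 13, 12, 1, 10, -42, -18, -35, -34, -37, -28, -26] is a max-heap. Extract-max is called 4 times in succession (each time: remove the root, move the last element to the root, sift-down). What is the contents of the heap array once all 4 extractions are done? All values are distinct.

[10, 1, -28, -18, -34, -37, -42, -26, -35]

extract-max #1 returns 27:
  remove root 27; move last element -26 to root → [-26, 20, 13, 12, 1, 10, -42, -18, -35, -34, -37, -28]
  -26 vs larger child 20 at index 1, swap → [20, -26, 13, 12, 1, 10, -42, -18, -35, -34, -37, -28]
  -26 vs larger child 12 at index 3, swap → [20, 12, 13, -26, 1, 10, -42, -18, -35, -34, -37, -28]
  -26 vs larger child -18 at index 7, swap → [20, 12, 13, -18, 1, 10, -42, -26, -35, -34, -37, -28]
extract-max #2 returns 20:
  remove root 20; move last element -28 to root → [-28, 12, 13, -18, 1, 10, -42, -26, -35, -34, -37]
  -28 vs larger child 13 at index 2, swap → [13, 12, -28, -18, 1, 10, -42, -26, -35, -34, -37]
  -28 vs larger child 10 at index 5, swap → [13, 12, 10, -18, 1, -28, -42, -26, -35, -34, -37]
extract-max #3 returns 13:
  remove root 13; move last element -37 to root → [-37, 12, 10, -18, 1, -28, -42, -26, -35, -34]
  -37 vs larger child 12 at index 1, swap → [12, -37, 10, -18, 1, -28, -42, -26, -35, -34]
  -37 vs larger child 1 at index 4, swap → [12, 1, 10, -18, -37, -28, -42, -26, -35, -34]
  -37 vs only child -34 at index 9, swap → [12, 1, 10, -18, -34, -28, -42, -26, -35, -37]
extract-max #4 returns 12:
  remove root 12; move last element -37 to root → [-37, 1, 10, -18, -34, -28, -42, -26, -35]
  -37 vs larger child 10 at index 2, swap → [10, 1, -37, -18, -34, -28, -42, -26, -35]
  -37 vs larger child -28 at index 5, swap → [10, 1, -28, -18, -34, -37, -42, -26, -35]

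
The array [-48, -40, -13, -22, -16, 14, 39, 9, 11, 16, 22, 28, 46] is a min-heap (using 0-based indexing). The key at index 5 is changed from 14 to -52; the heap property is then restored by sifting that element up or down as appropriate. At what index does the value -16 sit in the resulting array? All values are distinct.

4

set index 5 from 14 to -52 → [-48, -40, -13, -22, -16, -52, 39, 9, 11, 16, 22, 28, 46]
-52 < parent -13 at index 2, swap → [-48, -40, -52, -22, -16, -13, 39, 9, 11, 16, 22, 28, 46]
-52 < parent -48 at index 0, swap → [-52, -40, -48, -22, -16, -13, 39, 9, 11, 16, 22, 28, 46]
resulting array: [-52, -40, -48, -22, -16, -13, 39, 9, 11, 16, 22, 28, 46]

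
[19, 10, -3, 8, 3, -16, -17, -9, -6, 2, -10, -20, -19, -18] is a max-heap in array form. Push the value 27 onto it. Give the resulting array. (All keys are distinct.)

[27, 10, 19, 8, 3, -16, -3, -9, -6, 2, -10, -20, -19, -18, -17]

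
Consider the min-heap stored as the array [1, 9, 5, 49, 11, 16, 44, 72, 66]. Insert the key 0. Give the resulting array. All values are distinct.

[0, 1, 5, 49, 9, 16, 44, 72, 66, 11]

append 0 at index 9 → [1, 9, 5, 49, 11, 16, 44, 72, 66, 0]
0 < parent 11 at index 4, swap → [1, 9, 5, 49, 0, 16, 44, 72, 66, 11]
0 < parent 9 at index 1, swap → [1, 0, 5, 49, 9, 16, 44, 72, 66, 11]
0 < parent 1 at index 0, swap → [0, 1, 5, 49, 9, 16, 44, 72, 66, 11]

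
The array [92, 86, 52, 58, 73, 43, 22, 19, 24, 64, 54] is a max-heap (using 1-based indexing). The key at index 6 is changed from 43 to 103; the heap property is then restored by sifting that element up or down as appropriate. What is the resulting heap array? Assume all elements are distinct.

set index 6 from 43 to 103 → [92, 86, 52, 58, 73, 103, 22, 19, 24, 64, 54]
103 > parent 52 at index 3, swap → [92, 86, 103, 58, 73, 52, 22, 19, 24, 64, 54]
103 > parent 92 at index 1, swap → [103, 86, 92, 58, 73, 52, 22, 19, 24, 64, 54]

[103, 86, 92, 58, 73, 52, 22, 19, 24, 64, 54]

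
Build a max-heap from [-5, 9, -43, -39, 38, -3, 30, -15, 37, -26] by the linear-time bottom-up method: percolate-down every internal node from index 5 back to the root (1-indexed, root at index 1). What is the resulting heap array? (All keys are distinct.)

[38, 37, 30, -5, 9, -3, -43, -15, -39, -26]

sift down from index 5: already satisfies heap property
sift down from index 4:
  -39 vs larger child 37 at index 9, swap → [-5, 9, -43, 37, 38, -3, 30, -15, -39, -26]
sift down from index 3:
  -43 vs larger child 30 at index 7, swap → [-5, 9, 30, 37, 38, -3, -43, -15, -39, -26]
sift down from index 2:
  9 vs larger child 38 at index 5, swap → [-5, 38, 30, 37, 9, -3, -43, -15, -39, -26]
sift down from index 1:
  -5 vs larger child 38 at index 2, swap → [38, -5, 30, 37, 9, -3, -43, -15, -39, -26]
  -5 vs larger child 37 at index 4, swap → [38, 37, 30, -5, 9, -3, -43, -15, -39, -26]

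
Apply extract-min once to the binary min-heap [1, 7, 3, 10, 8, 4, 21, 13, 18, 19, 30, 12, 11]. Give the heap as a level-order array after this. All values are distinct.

remove root 1; move last element 11 to root → [11, 7, 3, 10, 8, 4, 21, 13, 18, 19, 30, 12]
11 vs smaller child 3 at index 2, swap → [3, 7, 11, 10, 8, 4, 21, 13, 18, 19, 30, 12]
11 vs smaller child 4 at index 5, swap → [3, 7, 4, 10, 8, 11, 21, 13, 18, 19, 30, 12]

[3, 7, 4, 10, 8, 11, 21, 13, 18, 19, 30, 12]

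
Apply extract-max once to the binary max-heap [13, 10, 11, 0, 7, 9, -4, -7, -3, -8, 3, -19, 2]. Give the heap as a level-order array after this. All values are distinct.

remove root 13; move last element 2 to root → [2, 10, 11, 0, 7, 9, -4, -7, -3, -8, 3, -19]
2 vs larger child 11 at index 2, swap → [11, 10, 2, 0, 7, 9, -4, -7, -3, -8, 3, -19]
2 vs larger child 9 at index 5, swap → [11, 10, 9, 0, 7, 2, -4, -7, -3, -8, 3, -19]

[11, 10, 9, 0, 7, 2, -4, -7, -3, -8, 3, -19]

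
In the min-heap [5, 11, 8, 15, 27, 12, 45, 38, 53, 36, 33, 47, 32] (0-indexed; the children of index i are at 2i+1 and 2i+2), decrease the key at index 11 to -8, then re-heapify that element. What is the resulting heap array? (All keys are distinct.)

set index 11 from 47 to -8 → [5, 11, 8, 15, 27, 12, 45, 38, 53, 36, 33, -8, 32]
-8 < parent 12 at index 5, swap → [5, 11, 8, 15, 27, -8, 45, 38, 53, 36, 33, 12, 32]
-8 < parent 8 at index 2, swap → [5, 11, -8, 15, 27, 8, 45, 38, 53, 36, 33, 12, 32]
-8 < parent 5 at index 0, swap → [-8, 11, 5, 15, 27, 8, 45, 38, 53, 36, 33, 12, 32]

[-8, 11, 5, 15, 27, 8, 45, 38, 53, 36, 33, 12, 32]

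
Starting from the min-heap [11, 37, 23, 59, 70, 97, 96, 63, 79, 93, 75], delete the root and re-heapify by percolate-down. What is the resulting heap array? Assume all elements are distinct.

remove root 11; move last element 75 to root → [75, 37, 23, 59, 70, 97, 96, 63, 79, 93]
75 vs smaller child 23 at index 2, swap → [23, 37, 75, 59, 70, 97, 96, 63, 79, 93]

[23, 37, 75, 59, 70, 97, 96, 63, 79, 93]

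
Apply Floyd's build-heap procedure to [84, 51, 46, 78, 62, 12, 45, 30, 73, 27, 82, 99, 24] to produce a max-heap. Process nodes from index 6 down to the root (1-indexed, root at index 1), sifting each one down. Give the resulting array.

[99, 82, 84, 78, 62, 46, 45, 30, 73, 27, 51, 12, 24]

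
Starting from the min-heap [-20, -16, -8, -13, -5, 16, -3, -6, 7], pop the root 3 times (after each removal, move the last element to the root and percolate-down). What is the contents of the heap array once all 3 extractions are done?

extract-min #1 returns -20:
  remove root -20; move last element 7 to root → [7, -16, -8, -13, -5, 16, -3, -6]
  7 vs smaller child -16 at index 1, swap → [-16, 7, -8, -13, -5, 16, -3, -6]
  7 vs smaller child -13 at index 3, swap → [-16, -13, -8, 7, -5, 16, -3, -6]
  7 vs only child -6 at index 7, swap → [-16, -13, -8, -6, -5, 16, -3, 7]
extract-min #2 returns -16:
  remove root -16; move last element 7 to root → [7, -13, -8, -6, -5, 16, -3]
  7 vs smaller child -13 at index 1, swap → [-13, 7, -8, -6, -5, 16, -3]
  7 vs smaller child -6 at index 3, swap → [-13, -6, -8, 7, -5, 16, -3]
extract-min #3 returns -13:
  remove root -13; move last element -3 to root → [-3, -6, -8, 7, -5, 16]
  -3 vs smaller child -8 at index 2, swap → [-8, -6, -3, 7, -5, 16]

[-8, -6, -3, 7, -5, 16]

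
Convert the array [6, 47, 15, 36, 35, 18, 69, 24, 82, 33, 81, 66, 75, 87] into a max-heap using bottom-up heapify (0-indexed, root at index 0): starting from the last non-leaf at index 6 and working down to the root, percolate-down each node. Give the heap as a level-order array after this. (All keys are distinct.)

[87, 82, 75, 47, 81, 66, 69, 24, 36, 33, 35, 6, 18, 15]

sift down from index 6:
  69 vs only child 87 at index 13, swap → [6, 47, 15, 36, 35, 18, 87, 24, 82, 33, 81, 66, 75, 69]
sift down from index 5:
  18 vs larger child 75 at index 12, swap → [6, 47, 15, 36, 35, 75, 87, 24, 82, 33, 81, 66, 18, 69]
sift down from index 4:
  35 vs larger child 81 at index 10, swap → [6, 47, 15, 36, 81, 75, 87, 24, 82, 33, 35, 66, 18, 69]
sift down from index 3:
  36 vs larger child 82 at index 8, swap → [6, 47, 15, 82, 81, 75, 87, 24, 36, 33, 35, 66, 18, 69]
sift down from index 2:
  15 vs larger child 87 at index 6, swap → [6, 47, 87, 82, 81, 75, 15, 24, 36, 33, 35, 66, 18, 69]
  15 vs only child 69 at index 13, swap → [6, 47, 87, 82, 81, 75, 69, 24, 36, 33, 35, 66, 18, 15]
sift down from index 1:
  47 vs larger child 82 at index 3, swap → [6, 82, 87, 47, 81, 75, 69, 24, 36, 33, 35, 66, 18, 15]
sift down from index 0:
  6 vs larger child 87 at index 2, swap → [87, 82, 6, 47, 81, 75, 69, 24, 36, 33, 35, 66, 18, 15]
  6 vs larger child 75 at index 5, swap → [87, 82, 75, 47, 81, 6, 69, 24, 36, 33, 35, 66, 18, 15]
  6 vs larger child 66 at index 11, swap → [87, 82, 75, 47, 81, 66, 69, 24, 36, 33, 35, 6, 18, 15]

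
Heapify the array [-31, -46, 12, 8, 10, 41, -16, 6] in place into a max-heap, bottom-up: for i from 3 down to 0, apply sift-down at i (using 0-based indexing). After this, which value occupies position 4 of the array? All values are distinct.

-46

sift down from index 3: already satisfies heap property
sift down from index 2:
  12 vs larger child 41 at index 5, swap → [-31, -46, 41, 8, 10, 12, -16, 6]
sift down from index 1:
  -46 vs larger child 10 at index 4, swap → [-31, 10, 41, 8, -46, 12, -16, 6]
sift down from index 0:
  -31 vs larger child 41 at index 2, swap → [41, 10, -31, 8, -46, 12, -16, 6]
  -31 vs larger child 12 at index 5, swap → [41, 10, 12, 8, -46, -31, -16, 6]
resulting array: [41, 10, 12, 8, -46, -31, -16, 6]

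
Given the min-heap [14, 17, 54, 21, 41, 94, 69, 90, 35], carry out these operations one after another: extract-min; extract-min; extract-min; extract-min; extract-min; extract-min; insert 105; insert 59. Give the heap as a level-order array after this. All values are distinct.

extract-min → returns 14:
  remove root 14; move last element 35 to root → [35, 17, 54, 21, 41, 94, 69, 90]
  35 vs smaller child 17 at index 1, swap → [17, 35, 54, 21, 41, 94, 69, 90]
  35 vs smaller child 21 at index 3, swap → [17, 21, 54, 35, 41, 94, 69, 90]
extract-min → returns 17:
  remove root 17; move last element 90 to root → [90, 21, 54, 35, 41, 94, 69]
  90 vs smaller child 21 at index 1, swap → [21, 90, 54, 35, 41, 94, 69]
  90 vs smaller child 35 at index 3, swap → [21, 35, 54, 90, 41, 94, 69]
extract-min → returns 21:
  remove root 21; move last element 69 to root → [69, 35, 54, 90, 41, 94]
  69 vs smaller child 35 at index 1, swap → [35, 69, 54, 90, 41, 94]
  69 vs smaller child 41 at index 4, swap → [35, 41, 54, 90, 69, 94]
extract-min → returns 35:
  remove root 35; move last element 94 to root → [94, 41, 54, 90, 69]
  94 vs smaller child 41 at index 1, swap → [41, 94, 54, 90, 69]
  94 vs smaller child 69 at index 4, swap → [41, 69, 54, 90, 94]
extract-min → returns 41:
  remove root 41; move last element 94 to root → [94, 69, 54, 90]
  94 vs smaller child 54 at index 2, swap → [54, 69, 94, 90]
extract-min → returns 54:
  remove root 54; move last element 90 to root → [90, 69, 94]
  90 vs smaller child 69 at index 1, swap → [69, 90, 94]
insert 105:
  append 105 at index 3 → [69, 90, 94, 105] (no swap needed)
insert 59:
  append 59 at index 4 → [69, 90, 94, 105, 59]
  59 < parent 90 at index 1, swap → [69, 59, 94, 105, 90]
  59 < parent 69 at index 0, swap → [59, 69, 94, 105, 90]

[59, 69, 94, 105, 90]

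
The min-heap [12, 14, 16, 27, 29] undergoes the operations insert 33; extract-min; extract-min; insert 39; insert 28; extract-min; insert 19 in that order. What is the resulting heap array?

[19, 29, 27, 33, 39, 28]

insert 33:
  append 33 at index 5 → [12, 14, 16, 27, 29, 33] (no swap needed)
extract-min → returns 12:
  remove root 12; move last element 33 to root → [33, 14, 16, 27, 29]
  33 vs smaller child 14 at index 1, swap → [14, 33, 16, 27, 29]
  33 vs smaller child 27 at index 3, swap → [14, 27, 16, 33, 29]
extract-min → returns 14:
  remove root 14; move last element 29 to root → [29, 27, 16, 33]
  29 vs smaller child 16 at index 2, swap → [16, 27, 29, 33]
insert 39:
  append 39 at index 4 → [16, 27, 29, 33, 39] (no swap needed)
insert 28:
  append 28 at index 5 → [16, 27, 29, 33, 39, 28]
  28 < parent 29 at index 2, swap → [16, 27, 28, 33, 39, 29]
extract-min → returns 16:
  remove root 16; move last element 29 to root → [29, 27, 28, 33, 39]
  29 vs smaller child 27 at index 1, swap → [27, 29, 28, 33, 39]
insert 19:
  append 19 at index 5 → [27, 29, 28, 33, 39, 19]
  19 < parent 28 at index 2, swap → [27, 29, 19, 33, 39, 28]
  19 < parent 27 at index 0, swap → [19, 29, 27, 33, 39, 28]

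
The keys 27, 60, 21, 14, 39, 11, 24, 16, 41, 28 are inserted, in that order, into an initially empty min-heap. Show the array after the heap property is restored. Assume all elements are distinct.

Insert 27:
  append 27 at index 0 → [27] (no swap needed)
Insert 60:
  append 60 at index 1 → [27, 60] (no swap needed)
Insert 21:
  append 21 at index 2 → [27, 60, 21]
  21 < parent 27 at index 0, swap → [21, 60, 27]
Insert 14:
  append 14 at index 3 → [21, 60, 27, 14]
  14 < parent 60 at index 1, swap → [21, 14, 27, 60]
  14 < parent 21 at index 0, swap → [14, 21, 27, 60]
Insert 39:
  append 39 at index 4 → [14, 21, 27, 60, 39] (no swap needed)
Insert 11:
  append 11 at index 5 → [14, 21, 27, 60, 39, 11]
  11 < parent 27 at index 2, swap → [14, 21, 11, 60, 39, 27]
  11 < parent 14 at index 0, swap → [11, 21, 14, 60, 39, 27]
Insert 24:
  append 24 at index 6 → [11, 21, 14, 60, 39, 27, 24] (no swap needed)
Insert 16:
  append 16 at index 7 → [11, 21, 14, 60, 39, 27, 24, 16]
  16 < parent 60 at index 3, swap → [11, 21, 14, 16, 39, 27, 24, 60]
  16 < parent 21 at index 1, swap → [11, 16, 14, 21, 39, 27, 24, 60]
Insert 41:
  append 41 at index 8 → [11, 16, 14, 21, 39, 27, 24, 60, 41] (no swap needed)
Insert 28:
  append 28 at index 9 → [11, 16, 14, 21, 39, 27, 24, 60, 41, 28]
  28 < parent 39 at index 4, swap → [11, 16, 14, 21, 28, 27, 24, 60, 41, 39]

[11, 16, 14, 21, 28, 27, 24, 60, 41, 39]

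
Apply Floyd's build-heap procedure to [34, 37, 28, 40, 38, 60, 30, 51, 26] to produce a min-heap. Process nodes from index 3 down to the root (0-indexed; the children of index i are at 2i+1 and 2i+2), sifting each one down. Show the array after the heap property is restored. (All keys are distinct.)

sift down from index 3:
  40 vs smaller child 26 at index 8, swap → [34, 37, 28, 26, 38, 60, 30, 51, 40]
sift down from index 2: already satisfies heap property
sift down from index 1:
  37 vs smaller child 26 at index 3, swap → [34, 26, 28, 37, 38, 60, 30, 51, 40]
sift down from index 0:
  34 vs smaller child 26 at index 1, swap → [26, 34, 28, 37, 38, 60, 30, 51, 40]

[26, 34, 28, 37, 38, 60, 30, 51, 40]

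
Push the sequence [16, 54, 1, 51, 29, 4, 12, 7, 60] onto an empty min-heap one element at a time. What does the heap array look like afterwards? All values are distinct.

[1, 7, 4, 29, 51, 16, 12, 54, 60]

Insert 16:
  append 16 at index 0 → [16] (no swap needed)
Insert 54:
  append 54 at index 1 → [16, 54] (no swap needed)
Insert 1:
  append 1 at index 2 → [16, 54, 1]
  1 < parent 16 at index 0, swap → [1, 54, 16]
Insert 51:
  append 51 at index 3 → [1, 54, 16, 51]
  51 < parent 54 at index 1, swap → [1, 51, 16, 54]
Insert 29:
  append 29 at index 4 → [1, 51, 16, 54, 29]
  29 < parent 51 at index 1, swap → [1, 29, 16, 54, 51]
Insert 4:
  append 4 at index 5 → [1, 29, 16, 54, 51, 4]
  4 < parent 16 at index 2, swap → [1, 29, 4, 54, 51, 16]
Insert 12:
  append 12 at index 6 → [1, 29, 4, 54, 51, 16, 12] (no swap needed)
Insert 7:
  append 7 at index 7 → [1, 29, 4, 54, 51, 16, 12, 7]
  7 < parent 54 at index 3, swap → [1, 29, 4, 7, 51, 16, 12, 54]
  7 < parent 29 at index 1, swap → [1, 7, 4, 29, 51, 16, 12, 54]
Insert 60:
  append 60 at index 8 → [1, 7, 4, 29, 51, 16, 12, 54, 60] (no swap needed)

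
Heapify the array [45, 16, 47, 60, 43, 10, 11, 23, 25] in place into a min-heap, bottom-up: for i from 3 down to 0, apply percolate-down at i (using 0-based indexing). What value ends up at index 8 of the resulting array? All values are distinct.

sift down from index 3:
  60 vs smaller child 23 at index 7, swap → [45, 16, 47, 23, 43, 10, 11, 60, 25]
sift down from index 2:
  47 vs smaller child 10 at index 5, swap → [45, 16, 10, 23, 43, 47, 11, 60, 25]
sift down from index 1: already satisfies heap property
sift down from index 0:
  45 vs smaller child 10 at index 2, swap → [10, 16, 45, 23, 43, 47, 11, 60, 25]
  45 vs smaller child 11 at index 6, swap → [10, 16, 11, 23, 43, 47, 45, 60, 25]
resulting array: [10, 16, 11, 23, 43, 47, 45, 60, 25]

25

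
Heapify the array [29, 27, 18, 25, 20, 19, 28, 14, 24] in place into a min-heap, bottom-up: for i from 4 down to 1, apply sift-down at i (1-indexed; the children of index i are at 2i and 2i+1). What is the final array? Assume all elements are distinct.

[14, 20, 18, 24, 29, 19, 28, 25, 27]

sift down from index 4:
  25 vs smaller child 14 at index 8, swap → [29, 27, 18, 14, 20, 19, 28, 25, 24]
sift down from index 3: already satisfies heap property
sift down from index 2:
  27 vs smaller child 14 at index 4, swap → [29, 14, 18, 27, 20, 19, 28, 25, 24]
  27 vs smaller child 24 at index 9, swap → [29, 14, 18, 24, 20, 19, 28, 25, 27]
sift down from index 1:
  29 vs smaller child 14 at index 2, swap → [14, 29, 18, 24, 20, 19, 28, 25, 27]
  29 vs smaller child 20 at index 5, swap → [14, 20, 18, 24, 29, 19, 28, 25, 27]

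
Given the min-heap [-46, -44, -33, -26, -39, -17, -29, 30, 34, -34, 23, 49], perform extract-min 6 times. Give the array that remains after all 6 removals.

[-26, 23, -17, 30, 34, 49]

extract-min #1 returns -46:
  remove root -46; move last element 49 to root → [49, -44, -33, -26, -39, -17, -29, 30, 34, -34, 23]
  49 vs smaller child -44 at index 1, swap → [-44, 49, -33, -26, -39, -17, -29, 30, 34, -34, 23]
  49 vs smaller child -39 at index 4, swap → [-44, -39, -33, -26, 49, -17, -29, 30, 34, -34, 23]
  49 vs smaller child -34 at index 9, swap → [-44, -39, -33, -26, -34, -17, -29, 30, 34, 49, 23]
extract-min #2 returns -44:
  remove root -44; move last element 23 to root → [23, -39, -33, -26, -34, -17, -29, 30, 34, 49]
  23 vs smaller child -39 at index 1, swap → [-39, 23, -33, -26, -34, -17, -29, 30, 34, 49]
  23 vs smaller child -34 at index 4, swap → [-39, -34, -33, -26, 23, -17, -29, 30, 34, 49]
extract-min #3 returns -39:
  remove root -39; move last element 49 to root → [49, -34, -33, -26, 23, -17, -29, 30, 34]
  49 vs smaller child -34 at index 1, swap → [-34, 49, -33, -26, 23, -17, -29, 30, 34]
  49 vs smaller child -26 at index 3, swap → [-34, -26, -33, 49, 23, -17, -29, 30, 34]
  49 vs smaller child 30 at index 7, swap → [-34, -26, -33, 30, 23, -17, -29, 49, 34]
extract-min #4 returns -34:
  remove root -34; move last element 34 to root → [34, -26, -33, 30, 23, -17, -29, 49]
  34 vs smaller child -33 at index 2, swap → [-33, -26, 34, 30, 23, -17, -29, 49]
  34 vs smaller child -29 at index 6, swap → [-33, -26, -29, 30, 23, -17, 34, 49]
extract-min #5 returns -33:
  remove root -33; move last element 49 to root → [49, -26, -29, 30, 23, -17, 34]
  49 vs smaller child -29 at index 2, swap → [-29, -26, 49, 30, 23, -17, 34]
  49 vs smaller child -17 at index 5, swap → [-29, -26, -17, 30, 23, 49, 34]
extract-min #6 returns -29:
  remove root -29; move last element 34 to root → [34, -26, -17, 30, 23, 49]
  34 vs smaller child -26 at index 1, swap → [-26, 34, -17, 30, 23, 49]
  34 vs smaller child 23 at index 4, swap → [-26, 23, -17, 30, 34, 49]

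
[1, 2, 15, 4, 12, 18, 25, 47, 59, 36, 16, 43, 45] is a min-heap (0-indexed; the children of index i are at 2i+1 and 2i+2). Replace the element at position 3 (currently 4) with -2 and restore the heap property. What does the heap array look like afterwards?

[-2, 1, 15, 2, 12, 18, 25, 47, 59, 36, 16, 43, 45]

set index 3 from 4 to -2 → [1, 2, 15, -2, 12, 18, 25, 47, 59, 36, 16, 43, 45]
-2 < parent 2 at index 1, swap → [1, -2, 15, 2, 12, 18, 25, 47, 59, 36, 16, 43, 45]
-2 < parent 1 at index 0, swap → [-2, 1, 15, 2, 12, 18, 25, 47, 59, 36, 16, 43, 45]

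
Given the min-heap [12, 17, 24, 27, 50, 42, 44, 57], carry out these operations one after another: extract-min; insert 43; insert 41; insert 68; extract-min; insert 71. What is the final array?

[24, 27, 42, 41, 50, 68, 44, 57, 43, 71]

extract-min → returns 12:
  remove root 12; move last element 57 to root → [57, 17, 24, 27, 50, 42, 44]
  57 vs smaller child 17 at index 1, swap → [17, 57, 24, 27, 50, 42, 44]
  57 vs smaller child 27 at index 3, swap → [17, 27, 24, 57, 50, 42, 44]
insert 43:
  append 43 at index 7 → [17, 27, 24, 57, 50, 42, 44, 43]
  43 < parent 57 at index 3, swap → [17, 27, 24, 43, 50, 42, 44, 57]
insert 41:
  append 41 at index 8 → [17, 27, 24, 43, 50, 42, 44, 57, 41]
  41 < parent 43 at index 3, swap → [17, 27, 24, 41, 50, 42, 44, 57, 43]
insert 68:
  append 68 at index 9 → [17, 27, 24, 41, 50, 42, 44, 57, 43, 68] (no swap needed)
extract-min → returns 17:
  remove root 17; move last element 68 to root → [68, 27, 24, 41, 50, 42, 44, 57, 43]
  68 vs smaller child 24 at index 2, swap → [24, 27, 68, 41, 50, 42, 44, 57, 43]
  68 vs smaller child 42 at index 5, swap → [24, 27, 42, 41, 50, 68, 44, 57, 43]
insert 71:
  append 71 at index 9 → [24, 27, 42, 41, 50, 68, 44, 57, 43, 71] (no swap needed)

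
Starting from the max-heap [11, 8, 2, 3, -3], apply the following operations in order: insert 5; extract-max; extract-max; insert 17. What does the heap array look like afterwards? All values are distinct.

insert 5:
  append 5 at index 5 → [11, 8, 2, 3, -3, 5]
  5 > parent 2 at index 2, swap → [11, 8, 5, 3, -3, 2]
extract-max → returns 11:
  remove root 11; move last element 2 to root → [2, 8, 5, 3, -3]
  2 vs larger child 8 at index 1, swap → [8, 2, 5, 3, -3]
  2 vs larger child 3 at index 3, swap → [8, 3, 5, 2, -3]
extract-max → returns 8:
  remove root 8; move last element -3 to root → [-3, 3, 5, 2]
  -3 vs larger child 5 at index 2, swap → [5, 3, -3, 2]
insert 17:
  append 17 at index 4 → [5, 3, -3, 2, 17]
  17 > parent 3 at index 1, swap → [5, 17, -3, 2, 3]
  17 > parent 5 at index 0, swap → [17, 5, -3, 2, 3]

[17, 5, -3, 2, 3]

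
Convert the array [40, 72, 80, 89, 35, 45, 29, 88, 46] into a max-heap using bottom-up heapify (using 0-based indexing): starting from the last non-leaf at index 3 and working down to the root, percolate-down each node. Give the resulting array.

[89, 88, 80, 72, 35, 45, 29, 40, 46]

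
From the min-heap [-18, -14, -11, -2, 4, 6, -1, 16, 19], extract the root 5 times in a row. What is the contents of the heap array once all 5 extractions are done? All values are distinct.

[4, 16, 6, 19]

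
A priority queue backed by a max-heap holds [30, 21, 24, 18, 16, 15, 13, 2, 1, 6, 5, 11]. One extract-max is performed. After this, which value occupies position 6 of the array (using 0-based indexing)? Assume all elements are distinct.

remove root 30; move last element 11 to root → [11, 21, 24, 18, 16, 15, 13, 2, 1, 6, 5]
11 vs larger child 24 at index 2, swap → [24, 21, 11, 18, 16, 15, 13, 2, 1, 6, 5]
11 vs larger child 15 at index 5, swap → [24, 21, 15, 18, 16, 11, 13, 2, 1, 6, 5]
resulting array: [24, 21, 15, 18, 16, 11, 13, 2, 1, 6, 5]

13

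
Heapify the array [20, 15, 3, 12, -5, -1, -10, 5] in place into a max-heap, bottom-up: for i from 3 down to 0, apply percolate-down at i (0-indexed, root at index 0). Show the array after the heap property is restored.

sift down from index 3: already satisfies heap property
sift down from index 2: already satisfies heap property
sift down from index 1: already satisfies heap property
sift down from index 0: already satisfies heap property

[20, 15, 3, 12, -5, -1, -10, 5]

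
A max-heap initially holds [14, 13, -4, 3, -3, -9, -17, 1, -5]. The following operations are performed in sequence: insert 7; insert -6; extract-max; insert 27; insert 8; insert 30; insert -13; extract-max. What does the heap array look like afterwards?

[27, 13, 8, 3, 7, -4, -13, 1, -5, -6, -3, -9, -17]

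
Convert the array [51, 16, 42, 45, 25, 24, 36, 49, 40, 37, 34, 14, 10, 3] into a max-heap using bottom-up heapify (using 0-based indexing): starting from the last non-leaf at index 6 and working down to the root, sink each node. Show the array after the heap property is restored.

[51, 49, 42, 45, 37, 24, 36, 16, 40, 25, 34, 14, 10, 3]

sift down from index 6: already satisfies heap property
sift down from index 5: already satisfies heap property
sift down from index 4:
  25 vs larger child 37 at index 9, swap → [51, 16, 42, 45, 37, 24, 36, 49, 40, 25, 34, 14, 10, 3]
sift down from index 3:
  45 vs larger child 49 at index 7, swap → [51, 16, 42, 49, 37, 24, 36, 45, 40, 25, 34, 14, 10, 3]
sift down from index 2: already satisfies heap property
sift down from index 1:
  16 vs larger child 49 at index 3, swap → [51, 49, 42, 16, 37, 24, 36, 45, 40, 25, 34, 14, 10, 3]
  16 vs larger child 45 at index 7, swap → [51, 49, 42, 45, 37, 24, 36, 16, 40, 25, 34, 14, 10, 3]
sift down from index 0: already satisfies heap property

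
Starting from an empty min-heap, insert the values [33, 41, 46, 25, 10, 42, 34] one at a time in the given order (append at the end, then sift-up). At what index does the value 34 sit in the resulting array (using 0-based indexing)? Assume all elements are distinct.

2

Insert 33:
  append 33 at index 0 → [33] (no swap needed)
Insert 41:
  append 41 at index 1 → [33, 41] (no swap needed)
Insert 46:
  append 46 at index 2 → [33, 41, 46] (no swap needed)
Insert 25:
  append 25 at index 3 → [33, 41, 46, 25]
  25 < parent 41 at index 1, swap → [33, 25, 46, 41]
  25 < parent 33 at index 0, swap → [25, 33, 46, 41]
Insert 10:
  append 10 at index 4 → [25, 33, 46, 41, 10]
  10 < parent 33 at index 1, swap → [25, 10, 46, 41, 33]
  10 < parent 25 at index 0, swap → [10, 25, 46, 41, 33]
Insert 42:
  append 42 at index 5 → [10, 25, 46, 41, 33, 42]
  42 < parent 46 at index 2, swap → [10, 25, 42, 41, 33, 46]
Insert 34:
  append 34 at index 6 → [10, 25, 42, 41, 33, 46, 34]
  34 < parent 42 at index 2, swap → [10, 25, 34, 41, 33, 46, 42]
resulting array: [10, 25, 34, 41, 33, 46, 42]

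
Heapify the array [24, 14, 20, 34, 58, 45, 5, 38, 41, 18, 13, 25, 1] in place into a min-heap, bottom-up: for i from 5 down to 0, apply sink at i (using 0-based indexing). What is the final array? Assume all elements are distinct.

[1, 13, 5, 34, 14, 20, 24, 38, 41, 18, 58, 25, 45]

sift down from index 5:
  45 vs smaller child 1 at index 12, swap → [24, 14, 20, 34, 58, 1, 5, 38, 41, 18, 13, 25, 45]
sift down from index 4:
  58 vs smaller child 13 at index 10, swap → [24, 14, 20, 34, 13, 1, 5, 38, 41, 18, 58, 25, 45]
sift down from index 3: already satisfies heap property
sift down from index 2:
  20 vs smaller child 1 at index 5, swap → [24, 14, 1, 34, 13, 20, 5, 38, 41, 18, 58, 25, 45]
sift down from index 1:
  14 vs smaller child 13 at index 4, swap → [24, 13, 1, 34, 14, 20, 5, 38, 41, 18, 58, 25, 45]
sift down from index 0:
  24 vs smaller child 1 at index 2, swap → [1, 13, 24, 34, 14, 20, 5, 38, 41, 18, 58, 25, 45]
  24 vs smaller child 5 at index 6, swap → [1, 13, 5, 34, 14, 20, 24, 38, 41, 18, 58, 25, 45]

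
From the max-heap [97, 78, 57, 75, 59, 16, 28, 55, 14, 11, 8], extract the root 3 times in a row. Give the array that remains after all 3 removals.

[59, 55, 57, 14, 11, 16, 28, 8]

extract-max #1 returns 97:
  remove root 97; move last element 8 to root → [8, 78, 57, 75, 59, 16, 28, 55, 14, 11]
  8 vs larger child 78 at index 1, swap → [78, 8, 57, 75, 59, 16, 28, 55, 14, 11]
  8 vs larger child 75 at index 3, swap → [78, 75, 57, 8, 59, 16, 28, 55, 14, 11]
  8 vs larger child 55 at index 7, swap → [78, 75, 57, 55, 59, 16, 28, 8, 14, 11]
extract-max #2 returns 78:
  remove root 78; move last element 11 to root → [11, 75, 57, 55, 59, 16, 28, 8, 14]
  11 vs larger child 75 at index 1, swap → [75, 11, 57, 55, 59, 16, 28, 8, 14]
  11 vs larger child 59 at index 4, swap → [75, 59, 57, 55, 11, 16, 28, 8, 14]
extract-max #3 returns 75:
  remove root 75; move last element 14 to root → [14, 59, 57, 55, 11, 16, 28, 8]
  14 vs larger child 59 at index 1, swap → [59, 14, 57, 55, 11, 16, 28, 8]
  14 vs larger child 55 at index 3, swap → [59, 55, 57, 14, 11, 16, 28, 8]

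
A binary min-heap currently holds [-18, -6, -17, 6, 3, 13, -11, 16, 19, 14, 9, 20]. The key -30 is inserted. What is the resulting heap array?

[-30, -6, -18, 6, 3, -17, -11, 16, 19, 14, 9, 20, 13]

append -30 at index 12 → [-18, -6, -17, 6, 3, 13, -11, 16, 19, 14, 9, 20, -30]
-30 < parent 13 at index 5, swap → [-18, -6, -17, 6, 3, -30, -11, 16, 19, 14, 9, 20, 13]
-30 < parent -17 at index 2, swap → [-18, -6, -30, 6, 3, -17, -11, 16, 19, 14, 9, 20, 13]
-30 < parent -18 at index 0, swap → [-30, -6, -18, 6, 3, -17, -11, 16, 19, 14, 9, 20, 13]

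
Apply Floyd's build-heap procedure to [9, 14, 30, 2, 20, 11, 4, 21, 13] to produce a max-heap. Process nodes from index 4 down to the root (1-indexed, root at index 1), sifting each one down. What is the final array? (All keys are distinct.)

sift down from index 4:
  2 vs larger child 21 at index 8, swap → [9, 14, 30, 21, 20, 11, 4, 2, 13]
sift down from index 3: already satisfies heap property
sift down from index 2:
  14 vs larger child 21 at index 4, swap → [9, 21, 30, 14, 20, 11, 4, 2, 13]
sift down from index 1:
  9 vs larger child 30 at index 3, swap → [30, 21, 9, 14, 20, 11, 4, 2, 13]
  9 vs larger child 11 at index 6, swap → [30, 21, 11, 14, 20, 9, 4, 2, 13]

[30, 21, 11, 14, 20, 9, 4, 2, 13]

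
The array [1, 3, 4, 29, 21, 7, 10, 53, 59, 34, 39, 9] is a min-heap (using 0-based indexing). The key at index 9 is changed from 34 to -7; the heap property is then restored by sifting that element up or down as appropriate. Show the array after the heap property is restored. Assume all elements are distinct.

[-7, 1, 4, 29, 3, 7, 10, 53, 59, 21, 39, 9]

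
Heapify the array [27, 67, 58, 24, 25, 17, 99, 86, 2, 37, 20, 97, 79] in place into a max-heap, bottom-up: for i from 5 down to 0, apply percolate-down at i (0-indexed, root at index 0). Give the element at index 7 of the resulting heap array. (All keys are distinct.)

24

sift down from index 5:
  17 vs larger child 97 at index 11, swap → [27, 67, 58, 24, 25, 97, 99, 86, 2, 37, 20, 17, 79]
sift down from index 4:
  25 vs larger child 37 at index 9, swap → [27, 67, 58, 24, 37, 97, 99, 86, 2, 25, 20, 17, 79]
sift down from index 3:
  24 vs larger child 86 at index 7, swap → [27, 67, 58, 86, 37, 97, 99, 24, 2, 25, 20, 17, 79]
sift down from index 2:
  58 vs larger child 99 at index 6, swap → [27, 67, 99, 86, 37, 97, 58, 24, 2, 25, 20, 17, 79]
sift down from index 1:
  67 vs larger child 86 at index 3, swap → [27, 86, 99, 67, 37, 97, 58, 24, 2, 25, 20, 17, 79]
sift down from index 0:
  27 vs larger child 99 at index 2, swap → [99, 86, 27, 67, 37, 97, 58, 24, 2, 25, 20, 17, 79]
  27 vs larger child 97 at index 5, swap → [99, 86, 97, 67, 37, 27, 58, 24, 2, 25, 20, 17, 79]
  27 vs larger child 79 at index 12, swap → [99, 86, 97, 67, 37, 79, 58, 24, 2, 25, 20, 17, 27]
resulting array: [99, 86, 97, 67, 37, 79, 58, 24, 2, 25, 20, 17, 27]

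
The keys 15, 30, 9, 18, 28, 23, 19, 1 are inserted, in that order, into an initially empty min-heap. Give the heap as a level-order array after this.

[1, 9, 15, 18, 28, 23, 19, 30]

Insert 15:
  append 15 at index 0 → [15] (no swap needed)
Insert 30:
  append 30 at index 1 → [15, 30] (no swap needed)
Insert 9:
  append 9 at index 2 → [15, 30, 9]
  9 < parent 15 at index 0, swap → [9, 30, 15]
Insert 18:
  append 18 at index 3 → [9, 30, 15, 18]
  18 < parent 30 at index 1, swap → [9, 18, 15, 30]
Insert 28:
  append 28 at index 4 → [9, 18, 15, 30, 28] (no swap needed)
Insert 23:
  append 23 at index 5 → [9, 18, 15, 30, 28, 23] (no swap needed)
Insert 19:
  append 19 at index 6 → [9, 18, 15, 30, 28, 23, 19] (no swap needed)
Insert 1:
  append 1 at index 7 → [9, 18, 15, 30, 28, 23, 19, 1]
  1 < parent 30 at index 3, swap → [9, 18, 15, 1, 28, 23, 19, 30]
  1 < parent 18 at index 1, swap → [9, 1, 15, 18, 28, 23, 19, 30]
  1 < parent 9 at index 0, swap → [1, 9, 15, 18, 28, 23, 19, 30]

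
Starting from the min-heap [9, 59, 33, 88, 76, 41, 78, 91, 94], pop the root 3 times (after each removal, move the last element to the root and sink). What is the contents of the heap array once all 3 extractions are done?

[59, 76, 78, 88, 91, 94]

extract-min #1 returns 9:
  remove root 9; move last element 94 to root → [94, 59, 33, 88, 76, 41, 78, 91]
  94 vs smaller child 33 at index 2, swap → [33, 59, 94, 88, 76, 41, 78, 91]
  94 vs smaller child 41 at index 5, swap → [33, 59, 41, 88, 76, 94, 78, 91]
extract-min #2 returns 33:
  remove root 33; move last element 91 to root → [91, 59, 41, 88, 76, 94, 78]
  91 vs smaller child 41 at index 2, swap → [41, 59, 91, 88, 76, 94, 78]
  91 vs smaller child 78 at index 6, swap → [41, 59, 78, 88, 76, 94, 91]
extract-min #3 returns 41:
  remove root 41; move last element 91 to root → [91, 59, 78, 88, 76, 94]
  91 vs smaller child 59 at index 1, swap → [59, 91, 78, 88, 76, 94]
  91 vs smaller child 76 at index 4, swap → [59, 76, 78, 88, 91, 94]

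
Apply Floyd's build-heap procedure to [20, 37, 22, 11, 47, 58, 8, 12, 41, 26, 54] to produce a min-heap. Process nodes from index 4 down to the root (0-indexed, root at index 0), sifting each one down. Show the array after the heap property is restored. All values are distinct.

sift down from index 4:
  47 vs smaller child 26 at index 9, swap → [20, 37, 22, 11, 26, 58, 8, 12, 41, 47, 54]
sift down from index 3: already satisfies heap property
sift down from index 2:
  22 vs smaller child 8 at index 6, swap → [20, 37, 8, 11, 26, 58, 22, 12, 41, 47, 54]
sift down from index 1:
  37 vs smaller child 11 at index 3, swap → [20, 11, 8, 37, 26, 58, 22, 12, 41, 47, 54]
  37 vs smaller child 12 at index 7, swap → [20, 11, 8, 12, 26, 58, 22, 37, 41, 47, 54]
sift down from index 0:
  20 vs smaller child 8 at index 2, swap → [8, 11, 20, 12, 26, 58, 22, 37, 41, 47, 54]

[8, 11, 20, 12, 26, 58, 22, 37, 41, 47, 54]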